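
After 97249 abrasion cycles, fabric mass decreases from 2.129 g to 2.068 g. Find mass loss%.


Formula: Mass loss% = ((m_before - m_after) / m_before) * 100
Step 1: Mass loss = 2.129 - 2.068 = 0.061 g
Step 2: Ratio = 0.061 / 2.129 = 0.0286519
Step 3: Mass loss% = 0.0286519 * 100 = 2.86519% ≈ 2.87%

2.87%


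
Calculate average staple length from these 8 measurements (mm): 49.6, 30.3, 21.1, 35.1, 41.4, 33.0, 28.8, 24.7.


Formula: Mean = sum of lengths / count
Sum = 49.6 + 30.3 + 21.1 + 35.1 + 41.4 + 33.0 + 28.8 + 24.7
Sum = 264.0 mm
Mean = 264.0 / 8 = 33.00 mm

33.00 mm


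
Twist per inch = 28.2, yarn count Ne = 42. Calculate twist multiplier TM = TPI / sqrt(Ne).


Formula: TM = TPI / sqrt(Ne)
Step 1: sqrt(Ne) = sqrt(42) = 6.4807
Step 2: TM = 28.2 / 6.4807 = 4.35

4.35 TM


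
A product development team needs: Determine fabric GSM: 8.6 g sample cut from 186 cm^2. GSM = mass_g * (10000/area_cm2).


Formula: GSM = mass_g / area_m2
Step 1: Convert area: 186 cm^2 = 186 / 10000 = 0.0186 m^2
Step 2: GSM = 8.6 g / 0.0186 m^2 = 462.4 g/m^2

462.4 g/m^2


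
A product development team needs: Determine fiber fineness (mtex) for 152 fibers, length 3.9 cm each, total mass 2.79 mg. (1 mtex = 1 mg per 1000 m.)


Formula: fineness (mtex) = mass (mg) / total length (km) = (mass_mg / total_length_m) * 1000
Step 1: Convert fiber length: 3.9 cm = 0.039 m
Step 2: Total fiber length = 152 * 0.039 = 5.928 m
Step 3: Linear density = 2.79 mg / 5.928 m = 0.4706 mg/m
Step 4: fineness = 0.4706 * 1000 = 470.6 mtex

470.6 mtex


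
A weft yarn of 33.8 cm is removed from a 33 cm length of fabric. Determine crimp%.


Formula: Crimp% = ((L_yarn - L_fabric) / L_fabric) * 100
Step 1: Extension = 33.8 - 33 = 0.8 cm
Step 2: Crimp% = (0.8 / 33) * 100
Step 3: Crimp% = 0.024242 * 100 = 2.4242% ≈ 2.4%

2.4%


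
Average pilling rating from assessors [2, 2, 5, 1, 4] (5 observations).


Formula: Mean = sum / count
Sum = 2 + 2 + 5 + 1 + 4 = 14
Mean = 14 / 5 = 2.8

2.8


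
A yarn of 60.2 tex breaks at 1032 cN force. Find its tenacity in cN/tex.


Formula: Tenacity = Breaking force / Linear density
Tenacity = 1032 cN / 60.2 tex
Tenacity = 17.14 cN/tex

17.14 cN/tex


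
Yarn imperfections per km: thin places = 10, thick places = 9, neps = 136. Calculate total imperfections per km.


Formula: Total = thin places + thick places + neps
Total = 10 + 9 + 136
Total = 155 imperfections/km

155 imperfections/km


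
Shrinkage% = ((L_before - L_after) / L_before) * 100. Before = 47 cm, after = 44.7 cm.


Formula: Shrinkage% = ((L_before - L_after) / L_before) * 100
Step 1: Shrinkage = 47 - 44.7 = 2.3 cm
Step 2: Shrinkage% = (2.3 / 47) * 100
Step 3: Shrinkage% = 0.048936 * 100 = 4.8936% ≈ 4.9%

4.9%


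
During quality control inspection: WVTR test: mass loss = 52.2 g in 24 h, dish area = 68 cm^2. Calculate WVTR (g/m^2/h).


Formula: WVTR = mass_loss / (area * time)
Step 1: Convert area: 68 cm^2 = 0.0068 m^2
Step 2: WVTR = 52.2 g / (0.0068 m^2 * 24 h)
Step 3: WVTR = 52.2 / 0.1632 = 319.9 g/m^2/h

319.9 g/m^2/h


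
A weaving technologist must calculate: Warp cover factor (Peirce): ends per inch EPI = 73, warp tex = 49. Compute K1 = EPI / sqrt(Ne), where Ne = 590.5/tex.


Formula: K1 = EPI / sqrt(Ne), with Ne = 590.5 / tex_warp
Step 1: Ne = 590.5 / 49 = 12.051
Step 2: sqrt(Ne) = sqrt(12.051) = 3.4715
Step 3: K1 = 73 / 3.4715 = 21.0

21.0


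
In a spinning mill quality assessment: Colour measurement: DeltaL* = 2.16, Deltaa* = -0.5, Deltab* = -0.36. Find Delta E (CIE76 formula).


Formula: Delta E = sqrt(dL*^2 + da*^2 + db*^2)
Step 1: dL*^2 = 2.16^2 = 4.6656
Step 2: da*^2 = (-0.5)^2 = 0.25
Step 3: db*^2 = (-0.36)^2 = 0.1296
Step 4: Sum = 4.6656 + 0.25 + 0.1296 = 5.0452
Step 5: Delta E = sqrt(5.0452) = 2.25

2.25 Delta E


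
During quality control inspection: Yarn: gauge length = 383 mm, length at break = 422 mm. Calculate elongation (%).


Formula: Elongation (%) = ((L_break - L0) / L0) * 100
Step 1: Extension = 422 - 383 = 39 mm
Step 2: Elongation = (39 / 383) * 100
Step 3: Elongation = 0.101828 * 100 = 10.1828% ≈ 10.2%

10.2%


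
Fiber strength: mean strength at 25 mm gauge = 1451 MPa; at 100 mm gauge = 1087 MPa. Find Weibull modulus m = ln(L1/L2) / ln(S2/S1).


Formula: m = ln(L1/L2) / ln(S2/S1)
Step 1: ln(L1/L2) = ln(25/100) = -1.38629
Step 2: S2/S1 = 1087/1451 = 0.74914
Step 3: ln(S2/S1) = ln(0.74914) = -0.28883
Step 4: m = -1.38629 / -0.28883 = 4.80

4.80 (Weibull m)


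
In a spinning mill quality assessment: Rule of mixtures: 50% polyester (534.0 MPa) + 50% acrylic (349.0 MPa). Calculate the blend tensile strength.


Formula: Blend property = (fraction_A * property_A) + (fraction_B * property_B)
Step 1: Contribution A = 50/100 * 534.0 MPa = 267.0 MPa
Step 2: Contribution B = 50/100 * 349.0 MPa = 174.5 MPa
Step 3: Blend tensile strength = 267.0 + 174.5 = 441.5 MPa

441.5 MPa


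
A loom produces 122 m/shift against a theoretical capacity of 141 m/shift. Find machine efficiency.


Formula: Efficiency% = (Actual output / Theoretical output) * 100
Efficiency% = (122 / 141) * 100
Efficiency% = 0.865248 * 100 = 86.5248% ≈ 86.5%

86.5%


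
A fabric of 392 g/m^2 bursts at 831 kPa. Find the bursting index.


Formula: Bursting Index = Bursting Strength / Fabric GSM
BI = 831 kPa / 392 g/m^2
BI = 2.120 kPa/(g/m^2)

2.120 kPa/(g/m^2)


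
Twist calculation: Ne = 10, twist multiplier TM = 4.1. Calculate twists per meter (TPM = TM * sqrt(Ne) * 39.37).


Formula: TPM = TM * sqrt(Ne) * 39.37
Step 1: sqrt(Ne) = sqrt(10) = 3.1623
Step 2: TM * sqrt(Ne) = 4.1 * 3.1623 = 12.9654
Step 3: TPM = 12.9654 * 39.37 = 510 twists/m

510 twists/m


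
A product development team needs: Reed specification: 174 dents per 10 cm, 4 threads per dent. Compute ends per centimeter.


Formula: EPC = (dents per 10 cm * ends per dent) / 10
Step 1: Total ends per 10 cm = 174 * 4 = 696
Step 2: EPC = 696 / 10 = 69.6 ends/cm

69.6 ends/cm


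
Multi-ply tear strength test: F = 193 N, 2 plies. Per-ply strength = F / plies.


Formula: Per-ply strength = Total force / Number of plies
Per-ply = 193 N / 2
Per-ply = 96.5 N

96.5 N


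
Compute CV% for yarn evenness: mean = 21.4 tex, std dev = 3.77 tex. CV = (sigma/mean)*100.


Formula: CV% = (standard deviation / mean) * 100
Step 1: Ratio = 3.77 / 21.4 = 0.176168
Step 2: CV% = 0.176168 * 100 = 17.6168% ≈ 17.6%

17.6%


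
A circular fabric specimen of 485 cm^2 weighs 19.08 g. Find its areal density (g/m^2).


Formula: GSM = mass_g / area_m2
Step 1: Convert area: 485 cm^2 = 485 / 10000 = 0.0485 m^2
Step 2: GSM = 19.08 g / 0.0485 m^2 = 393.4 g/m^2

393.4 g/m^2


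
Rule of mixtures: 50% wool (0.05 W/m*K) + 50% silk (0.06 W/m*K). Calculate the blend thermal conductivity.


Formula: Blend property = (fraction_A * property_A) + (fraction_B * property_B)
Step 1: Contribution A = 50/100 * 0.05 W/m*K = 0.025 W/m*K
Step 2: Contribution B = 50/100 * 0.06 W/m*K = 0.03 W/m*K
Step 3: Blend thermal conductivity = 0.025 + 0.03 = 0.055 W/m*K

0.055 W/m*K


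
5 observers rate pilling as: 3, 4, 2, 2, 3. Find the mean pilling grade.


Formula: Mean = sum / count
Sum = 3 + 4 + 2 + 2 + 3 = 14
Mean = 14 / 5 = 2.8

2.8


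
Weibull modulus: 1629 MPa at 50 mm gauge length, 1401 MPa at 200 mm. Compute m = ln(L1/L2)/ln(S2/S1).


Formula: m = ln(L1/L2) / ln(S2/S1)
Step 1: ln(L1/L2) = ln(50/200) = -1.38629
Step 2: S2/S1 = 1401/1629 = 0.86004
Step 3: ln(S2/S1) = ln(0.86004) = -0.15078
Step 4: m = -1.38629 / -0.15078 = 9.19

9.19 (Weibull m)


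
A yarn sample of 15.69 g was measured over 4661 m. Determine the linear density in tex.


Formula: Tex = (mass_g / length_m) * 1000
Substituting: Tex = (15.69 / 4661) * 1000
Intermediate: 15.69 / 4661 = 0.00336623 g/m
Tex = 0.00336623 * 1000 = 3.37 tex

3.37 tex


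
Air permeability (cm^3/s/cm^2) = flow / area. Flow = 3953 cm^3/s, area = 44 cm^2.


Formula: Air Permeability = Airflow / Test Area
AP = 3953 cm^3/s / 44 cm^2
AP = 89.8 cm^3/s/cm^2

89.8 cm^3/s/cm^2


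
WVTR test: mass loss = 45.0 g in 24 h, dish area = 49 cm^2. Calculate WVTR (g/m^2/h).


Formula: WVTR = mass_loss / (area * time)
Step 1: Convert area: 49 cm^2 = 0.0049 m^2
Step 2: WVTR = 45.0 g / (0.0049 m^2 * 24 h)
Step 3: WVTR = 45.0 / 0.1176 = 382.7 g/m^2/h

382.7 g/m^2/h


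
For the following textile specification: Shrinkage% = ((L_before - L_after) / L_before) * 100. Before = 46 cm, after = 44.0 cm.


Formula: Shrinkage% = ((L_before - L_after) / L_before) * 100
Step 1: Shrinkage = 46 - 44.0 = 2.0 cm
Step 2: Shrinkage% = (2.0 / 46) * 100
Step 3: Shrinkage% = 0.043478 * 100 = 4.3478% ≈ 4.3%

4.3%


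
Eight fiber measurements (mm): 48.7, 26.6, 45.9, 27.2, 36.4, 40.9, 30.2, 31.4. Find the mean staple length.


Formula: Mean = sum of lengths / count
Sum = 48.7 + 26.6 + 45.9 + 27.2 + 36.4 + 40.9 + 30.2 + 31.4
Sum = 287.3 mm
Mean = 287.3 / 8 = 35.91 mm

35.91 mm


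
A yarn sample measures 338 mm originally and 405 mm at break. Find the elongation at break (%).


Formula: Elongation (%) = ((L_break - L0) / L0) * 100
Step 1: Extension = 405 - 338 = 67 mm
Step 2: Elongation = (67 / 338) * 100
Step 3: Elongation = 0.198225 * 100 = 19.8225% ≈ 19.8%

19.8%


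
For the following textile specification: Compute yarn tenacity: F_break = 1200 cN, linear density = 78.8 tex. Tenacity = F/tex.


Formula: Tenacity = Breaking force / Linear density
Tenacity = 1200 cN / 78.8 tex
Tenacity = 15.23 cN/tex

15.23 cN/tex


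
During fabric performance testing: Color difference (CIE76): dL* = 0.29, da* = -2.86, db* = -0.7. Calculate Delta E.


Formula: Delta E = sqrt(dL*^2 + da*^2 + db*^2)
Step 1: dL*^2 = 0.29^2 = 0.0841
Step 2: da*^2 = (-2.86)^2 = 8.1796
Step 3: db*^2 = (-0.7)^2 = 0.49
Step 4: Sum = 0.0841 + 8.1796 + 0.49 = 8.7537
Step 5: Delta E = sqrt(8.7537) = 2.96

2.96 Delta E


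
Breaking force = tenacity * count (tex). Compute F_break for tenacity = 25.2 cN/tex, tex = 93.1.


Formula: Breaking force = Tenacity * Linear density
F = 25.2 cN/tex * 93.1 tex
F = 2346.12 cN

2346.12 cN


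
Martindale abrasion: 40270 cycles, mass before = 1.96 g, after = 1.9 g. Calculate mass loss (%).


Formula: Mass loss% = ((m_before - m_after) / m_before) * 100
Step 1: Mass loss = 1.96 - 1.9 = 0.06 g
Step 2: Ratio = 0.06 / 1.96 = 0.0306122
Step 3: Mass loss% = 0.0306122 * 100 = 3.06122% ≈ 3.06%

3.06%


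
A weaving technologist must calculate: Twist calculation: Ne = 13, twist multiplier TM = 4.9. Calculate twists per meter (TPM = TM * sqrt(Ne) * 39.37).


Formula: TPM = TM * sqrt(Ne) * 39.37
Step 1: sqrt(Ne) = sqrt(13) = 3.6056
Step 2: TM * sqrt(Ne) = 4.9 * 3.6056 = 17.6674
Step 3: TPM = 17.6674 * 39.37 = 696 twists/m

696 twists/m


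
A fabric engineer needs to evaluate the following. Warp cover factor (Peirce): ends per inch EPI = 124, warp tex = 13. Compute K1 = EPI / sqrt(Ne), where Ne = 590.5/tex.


Formula: K1 = EPI / sqrt(Ne), with Ne = 590.5 / tex_warp
Step 1: Ne = 590.5 / 13 = 45.423
Step 2: sqrt(Ne) = sqrt(45.423) = 6.7397
Step 3: K1 = 124 / 6.7397 = 18.4

18.4


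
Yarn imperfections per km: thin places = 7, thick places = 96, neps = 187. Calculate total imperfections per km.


Formula: Total = thin places + thick places + neps
Total = 7 + 96 + 187
Total = 290 imperfections/km

290 imperfections/km


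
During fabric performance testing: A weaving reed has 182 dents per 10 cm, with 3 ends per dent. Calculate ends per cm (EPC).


Formula: EPC = (dents per 10 cm * ends per dent) / 10
Step 1: Total ends per 10 cm = 182 * 3 = 546
Step 2: EPC = 546 / 10 = 54.6 ends/cm

54.6 ends/cm


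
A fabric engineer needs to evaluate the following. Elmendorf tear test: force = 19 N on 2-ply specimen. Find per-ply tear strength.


Formula: Per-ply strength = Total force / Number of plies
Per-ply = 19 N / 2
Per-ply = 9.5 N

9.5 N


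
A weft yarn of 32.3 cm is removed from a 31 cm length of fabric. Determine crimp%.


Formula: Crimp% = ((L_yarn - L_fabric) / L_fabric) * 100
Step 1: Extension = 32.3 - 31 = 1.3 cm
Step 2: Crimp% = (1.3 / 31) * 100
Step 3: Crimp% = 0.041935 * 100 = 4.1935% ≈ 4.2%

4.2%


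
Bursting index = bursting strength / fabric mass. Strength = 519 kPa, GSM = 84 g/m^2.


Formula: Bursting Index = Bursting Strength / Fabric GSM
BI = 519 kPa / 84 g/m^2
BI = 6.179 kPa/(g/m^2)

6.179 kPa/(g/m^2)


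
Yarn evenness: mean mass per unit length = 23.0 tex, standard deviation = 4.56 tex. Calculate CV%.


Formula: CV% = (standard deviation / mean) * 100
Step 1: Ratio = 4.56 / 23.0 = 0.198261
Step 2: CV% = 0.198261 * 100 = 19.8261% ≈ 19.8%

19.8%


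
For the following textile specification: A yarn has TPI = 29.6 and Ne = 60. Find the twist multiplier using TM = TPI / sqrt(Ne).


Formula: TM = TPI / sqrt(Ne)
Step 1: sqrt(Ne) = sqrt(60) = 7.746
Step 2: TM = 29.6 / 7.746 = 3.82

3.82 TM


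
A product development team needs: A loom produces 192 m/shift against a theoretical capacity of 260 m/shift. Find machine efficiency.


Formula: Efficiency% = (Actual output / Theoretical output) * 100
Efficiency% = (192 / 260) * 100
Efficiency% = 0.738462 * 100 = 73.8462% ≈ 73.8%

73.8%


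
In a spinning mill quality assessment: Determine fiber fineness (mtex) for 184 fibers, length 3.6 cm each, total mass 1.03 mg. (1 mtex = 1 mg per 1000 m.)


Formula: fineness (mtex) = mass (mg) / total length (km) = (mass_mg / total_length_m) * 1000
Step 1: Convert fiber length: 3.6 cm = 0.036 m
Step 2: Total fiber length = 184 * 0.036 = 6.624 m
Step 3: Linear density = 1.03 mg / 6.624 m = 0.1555 mg/m
Step 4: fineness = 0.1555 * 1000 = 155.5 mtex

155.5 mtex


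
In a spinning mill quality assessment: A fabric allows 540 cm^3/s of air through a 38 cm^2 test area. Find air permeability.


Formula: Air Permeability = Airflow / Test Area
AP = 540 cm^3/s / 38 cm^2
AP = 14.2 cm^3/s/cm^2

14.2 cm^3/s/cm^2


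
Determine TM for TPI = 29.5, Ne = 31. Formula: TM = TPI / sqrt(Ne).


Formula: TM = TPI / sqrt(Ne)
Step 1: sqrt(Ne) = sqrt(31) = 5.5678
Step 2: TM = 29.5 / 5.5678 = 5.30

5.30 TM


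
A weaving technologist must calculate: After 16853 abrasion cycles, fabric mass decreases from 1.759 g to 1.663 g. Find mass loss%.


Formula: Mass loss% = ((m_before - m_after) / m_before) * 100
Step 1: Mass loss = 1.759 - 1.663 = 0.096 g
Step 2: Ratio = 0.096 / 1.759 = 0.0545765
Step 3: Mass loss% = 0.0545765 * 100 = 5.45765% ≈ 5.46%

5.46%


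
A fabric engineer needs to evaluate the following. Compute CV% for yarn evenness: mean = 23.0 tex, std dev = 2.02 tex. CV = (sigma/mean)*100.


Formula: CV% = (standard deviation / mean) * 100
Step 1: Ratio = 2.02 / 23.0 = 0.087826
Step 2: CV% = 0.087826 * 100 = 8.7826% ≈ 8.8%

8.8%


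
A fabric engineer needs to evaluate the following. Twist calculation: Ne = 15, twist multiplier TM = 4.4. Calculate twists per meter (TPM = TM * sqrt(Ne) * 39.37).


Formula: TPM = TM * sqrt(Ne) * 39.37
Step 1: sqrt(Ne) = sqrt(15) = 3.873
Step 2: TM * sqrt(Ne) = 4.4 * 3.873 = 17.0412
Step 3: TPM = 17.0412 * 39.37 = 671 twists/m

671 twists/m


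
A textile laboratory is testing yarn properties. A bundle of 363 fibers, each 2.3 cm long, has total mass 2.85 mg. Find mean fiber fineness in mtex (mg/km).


Formula: fineness (mtex) = mass (mg) / total length (km) = (mass_mg / total_length_m) * 1000
Step 1: Convert fiber length: 2.3 cm = 0.023 m
Step 2: Total fiber length = 363 * 0.023 = 8.349 m
Step 3: Linear density = 2.85 mg / 8.349 m = 0.3414 mg/m
Step 4: fineness = 0.3414 * 1000 = 341.4 mtex

341.4 mtex


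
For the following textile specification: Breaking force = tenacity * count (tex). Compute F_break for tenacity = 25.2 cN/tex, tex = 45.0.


Formula: Breaking force = Tenacity * Linear density
F = 25.2 cN/tex * 45.0 tex
F = 1134.00 cN

1134.00 cN


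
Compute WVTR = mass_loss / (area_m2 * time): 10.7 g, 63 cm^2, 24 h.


Formula: WVTR = mass_loss / (area * time)
Step 1: Convert area: 63 cm^2 = 0.0063 m^2
Step 2: WVTR = 10.7 g / (0.0063 m^2 * 24 h)
Step 3: WVTR = 10.7 / 0.1512 = 70.8 g/m^2/h

70.8 g/m^2/h


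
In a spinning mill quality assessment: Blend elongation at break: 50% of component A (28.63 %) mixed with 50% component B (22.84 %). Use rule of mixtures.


Formula: Blend property = (fraction_A * property_A) + (fraction_B * property_B)
Step 1: Contribution A = 50/100 * 28.63 % = 14.315 %
Step 2: Contribution B = 50/100 * 22.84 % = 11.42 %
Step 3: Blend elongation at break = 14.315 + 11.42 = 25.735 %

25.735 %


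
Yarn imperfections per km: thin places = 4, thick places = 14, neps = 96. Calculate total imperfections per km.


Formula: Total = thin places + thick places + neps
Total = 4 + 14 + 96
Total = 114 imperfections/km

114 imperfections/km


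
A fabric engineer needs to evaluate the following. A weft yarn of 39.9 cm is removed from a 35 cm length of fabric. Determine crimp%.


Formula: Crimp% = ((L_yarn - L_fabric) / L_fabric) * 100
Step 1: Extension = 39.9 - 35 = 4.9 cm
Step 2: Crimp% = (4.9 / 35) * 100
Step 3: Crimp% = 0.14 * 100 = 14.0%

14.0%


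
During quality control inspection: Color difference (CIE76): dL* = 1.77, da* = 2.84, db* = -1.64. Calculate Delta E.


Formula: Delta E = sqrt(dL*^2 + da*^2 + db*^2)
Step 1: dL*^2 = 1.77^2 = 3.1329
Step 2: da*^2 = 2.84^2 = 8.0656
Step 3: db*^2 = (-1.64)^2 = 2.6896
Step 4: Sum = 3.1329 + 8.0656 + 2.6896 = 13.8881
Step 5: Delta E = sqrt(13.8881) = 3.73

3.73 Delta E


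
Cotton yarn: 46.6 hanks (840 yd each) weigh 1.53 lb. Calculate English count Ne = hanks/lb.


Formula: Ne = hanks / mass_lb
Substituting: Ne = 46.6 / 1.53
Ne = 30.5

30.5 Ne


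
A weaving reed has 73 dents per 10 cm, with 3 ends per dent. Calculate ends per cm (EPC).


Formula: EPC = (dents per 10 cm * ends per dent) / 10
Step 1: Total ends per 10 cm = 73 * 3 = 219
Step 2: EPC = 219 / 10 = 21.9 ends/cm

21.9 ends/cm


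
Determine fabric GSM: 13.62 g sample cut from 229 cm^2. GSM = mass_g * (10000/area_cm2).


Formula: GSM = mass_g / area_m2
Step 1: Convert area: 229 cm^2 = 229 / 10000 = 0.0229 m^2
Step 2: GSM = 13.62 g / 0.0229 m^2 = 594.8 g/m^2

594.8 g/m^2


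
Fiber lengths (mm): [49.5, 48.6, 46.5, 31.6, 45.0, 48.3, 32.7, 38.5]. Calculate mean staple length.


Formula: Mean = sum of lengths / count
Sum = 49.5 + 48.6 + 46.5 + 31.6 + 45.0 + 48.3 + 32.7 + 38.5
Sum = 340.7 mm
Mean = 340.7 / 8 = 42.59 mm

42.59 mm


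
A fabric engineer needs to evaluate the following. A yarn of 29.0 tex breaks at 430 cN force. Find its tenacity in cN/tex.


Formula: Tenacity = Breaking force / Linear density
Tenacity = 430 cN / 29.0 tex
Tenacity = 14.83 cN/tex

14.83 cN/tex


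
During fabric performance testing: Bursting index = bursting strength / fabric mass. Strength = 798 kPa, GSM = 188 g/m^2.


Formula: Bursting Index = Bursting Strength / Fabric GSM
BI = 798 kPa / 188 g/m^2
BI = 4.245 kPa/(g/m^2)

4.245 kPa/(g/m^2)


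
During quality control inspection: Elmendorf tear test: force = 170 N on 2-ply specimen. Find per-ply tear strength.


Formula: Per-ply strength = Total force / Number of plies
Per-ply = 170 N / 2
Per-ply = 85 N

85 N


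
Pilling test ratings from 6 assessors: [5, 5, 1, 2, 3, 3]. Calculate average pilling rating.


Formula: Mean = sum / count
Sum = 5 + 5 + 1 + 2 + 3 + 3 = 19
Mean = 19 / 6 = 3.2

3.2


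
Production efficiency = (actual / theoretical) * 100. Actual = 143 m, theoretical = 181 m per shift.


Formula: Efficiency% = (Actual output / Theoretical output) * 100
Efficiency% = (143 / 181) * 100
Efficiency% = 0.790055 * 100 = 79.0055% ≈ 79.0%

79.0%


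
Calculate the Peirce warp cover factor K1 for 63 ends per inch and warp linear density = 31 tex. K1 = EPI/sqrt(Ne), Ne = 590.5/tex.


Formula: K1 = EPI / sqrt(Ne), with Ne = 590.5 / tex_warp
Step 1: Ne = 590.5 / 31 = 19.048
Step 2: sqrt(Ne) = sqrt(19.048) = 4.3644
Step 3: K1 = 63 / 4.3644 = 14.4

14.4


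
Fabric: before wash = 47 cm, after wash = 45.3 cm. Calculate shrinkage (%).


Formula: Shrinkage% = ((L_before - L_after) / L_before) * 100
Step 1: Shrinkage = 47 - 45.3 = 1.7 cm
Step 2: Shrinkage% = (1.7 / 47) * 100
Step 3: Shrinkage% = 0.03617 * 100 = 3.617% ≈ 3.6%

3.6%


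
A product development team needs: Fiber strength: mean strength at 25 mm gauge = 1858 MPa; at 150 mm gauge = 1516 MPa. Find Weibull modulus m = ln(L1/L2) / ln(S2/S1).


Formula: m = ln(L1/L2) / ln(S2/S1)
Step 1: ln(L1/L2) = ln(25/150) = -1.79176
Step 2: S2/S1 = 1516/1858 = 0.81593
Step 3: ln(S2/S1) = ln(0.81593) = -0.20343
Step 4: m = -1.79176 / -0.20343 = 8.81

8.81 (Weibull m)


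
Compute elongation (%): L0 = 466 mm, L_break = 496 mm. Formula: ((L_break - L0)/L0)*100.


Formula: Elongation (%) = ((L_break - L0) / L0) * 100
Step 1: Extension = 496 - 466 = 30 mm
Step 2: Elongation = (30 / 466) * 100
Step 3: Elongation = 0.064378 * 100 = 6.4378% ≈ 6.4%

6.4%


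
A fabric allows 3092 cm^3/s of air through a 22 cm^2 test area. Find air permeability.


Formula: Air Permeability = Airflow / Test Area
AP = 3092 cm^3/s / 22 cm^2
AP = 140.5 cm^3/s/cm^2

140.5 cm^3/s/cm^2


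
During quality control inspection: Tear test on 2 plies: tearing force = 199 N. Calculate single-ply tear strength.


Formula: Per-ply strength = Total force / Number of plies
Per-ply = 199 N / 2
Per-ply = 99.5 N

99.5 N


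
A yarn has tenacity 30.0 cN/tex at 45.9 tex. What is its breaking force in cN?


Formula: Breaking force = Tenacity * Linear density
F = 30.0 cN/tex * 45.9 tex
F = 1377.00 cN

1377.00 cN


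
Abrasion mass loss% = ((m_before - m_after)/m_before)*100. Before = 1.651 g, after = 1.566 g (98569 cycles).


Formula: Mass loss% = ((m_before - m_after) / m_before) * 100
Step 1: Mass loss = 1.651 - 1.566 = 0.085 g
Step 2: Ratio = 0.085 / 1.651 = 0.0514839
Step 3: Mass loss% = 0.0514839 * 100 = 5.14839% ≈ 5.15%

5.15%


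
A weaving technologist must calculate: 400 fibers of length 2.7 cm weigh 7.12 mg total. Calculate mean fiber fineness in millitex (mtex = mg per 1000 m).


Formula: fineness (mtex) = mass (mg) / total length (km) = (mass_mg / total_length_m) * 1000
Step 1: Convert fiber length: 2.7 cm = 0.027 m
Step 2: Total fiber length = 400 * 0.027 = 10.8 m
Step 3: Linear density = 7.12 mg / 10.8 m = 0.6593 mg/m
Step 4: fineness = 0.6593 * 1000 = 659.3 mtex

659.3 mtex


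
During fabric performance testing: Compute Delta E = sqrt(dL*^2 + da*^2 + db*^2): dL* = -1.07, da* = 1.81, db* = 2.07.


Formula: Delta E = sqrt(dL*^2 + da*^2 + db*^2)
Step 1: dL*^2 = (-1.07)^2 = 1.1449
Step 2: da*^2 = 1.81^2 = 3.2761
Step 3: db*^2 = 2.07^2 = 4.2849
Step 4: Sum = 1.1449 + 3.2761 + 4.2849 = 8.7059
Step 5: Delta E = sqrt(8.7059) = 2.95

2.95 Delta E


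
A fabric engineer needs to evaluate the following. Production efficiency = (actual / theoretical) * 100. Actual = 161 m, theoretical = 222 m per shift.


Formula: Efficiency% = (Actual output / Theoretical output) * 100
Efficiency% = (161 / 222) * 100
Efficiency% = 0.725225 * 100 = 72.5225% ≈ 72.5%

72.5%


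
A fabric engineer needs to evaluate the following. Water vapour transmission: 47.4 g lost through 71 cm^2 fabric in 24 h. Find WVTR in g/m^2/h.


Formula: WVTR = mass_loss / (area * time)
Step 1: Convert area: 71 cm^2 = 0.0071 m^2
Step 2: WVTR = 47.4 g / (0.0071 m^2 * 24 h)
Step 3: WVTR = 47.4 / 0.1704 = 278.2 g/m^2/h

278.2 g/m^2/h


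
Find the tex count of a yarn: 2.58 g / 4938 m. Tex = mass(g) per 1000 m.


Formula: Tex = (mass_g / length_m) * 1000
Substituting: Tex = (2.58 / 4938) * 1000
Intermediate: 2.58 / 4938 = 0.00052248 g/m
Tex = 0.00052248 * 1000 = 0.52 tex

0.52 tex


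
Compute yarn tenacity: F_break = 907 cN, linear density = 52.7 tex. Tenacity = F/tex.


Formula: Tenacity = Breaking force / Linear density
Tenacity = 907 cN / 52.7 tex
Tenacity = 17.21 cN/tex

17.21 cN/tex


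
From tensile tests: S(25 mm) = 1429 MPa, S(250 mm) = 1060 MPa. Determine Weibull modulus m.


Formula: m = ln(L1/L2) / ln(S2/S1)
Step 1: ln(L1/L2) = ln(25/250) = -2.30259
Step 2: S2/S1 = 1060/1429 = 0.74178
Step 3: ln(S2/S1) = ln(0.74178) = -0.29870
Step 4: m = -2.30259 / -0.29870 = 7.71

7.71 (Weibull m)


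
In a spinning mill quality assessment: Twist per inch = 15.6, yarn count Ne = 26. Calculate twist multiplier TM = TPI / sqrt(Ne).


Formula: TM = TPI / sqrt(Ne)
Step 1: sqrt(Ne) = sqrt(26) = 5.099
Step 2: TM = 15.6 / 5.099 = 3.06

3.06 TM


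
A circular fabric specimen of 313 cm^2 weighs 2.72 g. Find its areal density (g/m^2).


Formula: GSM = mass_g / area_m2
Step 1: Convert area: 313 cm^2 = 313 / 10000 = 0.0313 m^2
Step 2: GSM = 2.72 g / 0.0313 m^2 = 86.9 g/m^2

86.9 g/m^2


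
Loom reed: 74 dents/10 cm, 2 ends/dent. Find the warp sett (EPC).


Formula: EPC = (dents per 10 cm * ends per dent) / 10
Step 1: Total ends per 10 cm = 74 * 2 = 148
Step 2: EPC = 148 / 10 = 14.8 ends/cm

14.8 ends/cm


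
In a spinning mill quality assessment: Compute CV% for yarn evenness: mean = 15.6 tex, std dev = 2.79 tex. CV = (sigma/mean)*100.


Formula: CV% = (standard deviation / mean) * 100
Step 1: Ratio = 2.79 / 15.6 = 0.178846
Step 2: CV% = 0.178846 * 100 = 17.8846% ≈ 17.9%

17.9%


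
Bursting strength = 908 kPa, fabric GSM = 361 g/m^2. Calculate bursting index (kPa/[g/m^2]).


Formula: Bursting Index = Bursting Strength / Fabric GSM
BI = 908 kPa / 361 g/m^2
BI = 2.515 kPa/(g/m^2)

2.515 kPa/(g/m^2)


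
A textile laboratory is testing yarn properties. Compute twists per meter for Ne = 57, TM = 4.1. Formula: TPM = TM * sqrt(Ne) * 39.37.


Formula: TPM = TM * sqrt(Ne) * 39.37
Step 1: sqrt(Ne) = sqrt(57) = 7.5498
Step 2: TM * sqrt(Ne) = 4.1 * 7.5498 = 30.9542
Step 3: TPM = 30.9542 * 39.37 = 1219 twists/m

1219 twists/m


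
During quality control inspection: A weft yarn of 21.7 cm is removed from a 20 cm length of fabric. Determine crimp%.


Formula: Crimp% = ((L_yarn - L_fabric) / L_fabric) * 100
Step 1: Extension = 21.7 - 20 = 1.7 cm
Step 2: Crimp% = (1.7 / 20) * 100
Step 3: Crimp% = 0.085 * 100 = 8.5%

8.5%


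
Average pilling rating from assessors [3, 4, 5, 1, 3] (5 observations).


Formula: Mean = sum / count
Sum = 3 + 4 + 5 + 1 + 3 = 16
Mean = 16 / 5 = 3.2

3.2


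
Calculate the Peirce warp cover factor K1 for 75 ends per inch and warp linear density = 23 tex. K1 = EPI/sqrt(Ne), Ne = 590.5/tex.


Formula: K1 = EPI / sqrt(Ne), with Ne = 590.5 / tex_warp
Step 1: Ne = 590.5 / 23 = 25.674
Step 2: sqrt(Ne) = sqrt(25.674) = 5.067
Step 3: K1 = 75 / 5.067 = 14.8

14.8


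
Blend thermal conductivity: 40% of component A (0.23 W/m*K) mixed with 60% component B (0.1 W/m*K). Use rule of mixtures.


Formula: Blend property = (fraction_A * property_A) + (fraction_B * property_B)
Step 1: Contribution A = 40/100 * 0.23 W/m*K = 0.092 W/m*K
Step 2: Contribution B = 60/100 * 0.1 W/m*K = 0.06 W/m*K
Step 3: Blend thermal conductivity = 0.092 + 0.06 = 0.152 W/m*K

0.152 W/m*K


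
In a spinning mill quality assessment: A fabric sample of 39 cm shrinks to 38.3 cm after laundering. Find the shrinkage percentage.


Formula: Shrinkage% = ((L_before - L_after) / L_before) * 100
Step 1: Shrinkage = 39 - 38.3 = 0.7 cm
Step 2: Shrinkage% = (0.7 / 39) * 100
Step 3: Shrinkage% = 0.017949 * 100 = 1.7949% ≈ 1.8%

1.8%


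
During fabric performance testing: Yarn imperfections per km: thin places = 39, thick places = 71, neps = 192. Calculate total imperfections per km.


Formula: Total = thin places + thick places + neps
Total = 39 + 71 + 192
Total = 302 imperfections/km

302 imperfections/km


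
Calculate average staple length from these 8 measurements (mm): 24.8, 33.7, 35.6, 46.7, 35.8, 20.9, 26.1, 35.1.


Formula: Mean = sum of lengths / count
Sum = 24.8 + 33.7 + 35.6 + 46.7 + 35.8 + 20.9 + 26.1 + 35.1
Sum = 258.7 mm
Mean = 258.7 / 8 = 32.34 mm

32.34 mm


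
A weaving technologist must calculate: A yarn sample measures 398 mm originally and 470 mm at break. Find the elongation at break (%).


Formula: Elongation (%) = ((L_break - L0) / L0) * 100
Step 1: Extension = 470 - 398 = 72 mm
Step 2: Elongation = (72 / 398) * 100
Step 3: Elongation = 0.180905 * 100 = 18.0905% ≈ 18.1%

18.1%


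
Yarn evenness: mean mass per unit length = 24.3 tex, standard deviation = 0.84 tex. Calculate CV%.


Formula: CV% = (standard deviation / mean) * 100
Step 1: Ratio = 0.84 / 24.3 = 0.034568
Step 2: CV% = 0.034568 * 100 = 3.4568% ≈ 3.5%

3.5%


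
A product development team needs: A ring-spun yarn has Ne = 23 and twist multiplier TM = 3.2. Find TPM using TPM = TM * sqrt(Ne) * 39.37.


Formula: TPM = TM * sqrt(Ne) * 39.37
Step 1: sqrt(Ne) = sqrt(23) = 4.7958
Step 2: TM * sqrt(Ne) = 3.2 * 4.7958 = 15.3466
Step 3: TPM = 15.3466 * 39.37 = 604 twists/m

604 twists/m


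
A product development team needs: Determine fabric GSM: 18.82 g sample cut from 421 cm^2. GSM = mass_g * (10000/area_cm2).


Formula: GSM = mass_g / area_m2
Step 1: Convert area: 421 cm^2 = 421 / 10000 = 0.0421 m^2
Step 2: GSM = 18.82 g / 0.0421 m^2 = 447.0 g/m^2

447.0 g/m^2


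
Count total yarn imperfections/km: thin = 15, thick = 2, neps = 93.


Formula: Total = thin places + thick places + neps
Total = 15 + 2 + 93
Total = 110 imperfections/km

110 imperfections/km


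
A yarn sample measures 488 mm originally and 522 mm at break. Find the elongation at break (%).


Formula: Elongation (%) = ((L_break - L0) / L0) * 100
Step 1: Extension = 522 - 488 = 34 mm
Step 2: Elongation = (34 / 488) * 100
Step 3: Elongation = 0.069672 * 100 = 6.9672% ≈ 7.0%

7.0%


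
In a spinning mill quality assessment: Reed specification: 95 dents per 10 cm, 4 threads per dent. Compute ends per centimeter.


Formula: EPC = (dents per 10 cm * ends per dent) / 10
Step 1: Total ends per 10 cm = 95 * 4 = 380
Step 2: EPC = 380 / 10 = 38.0 ends/cm

38.0 ends/cm


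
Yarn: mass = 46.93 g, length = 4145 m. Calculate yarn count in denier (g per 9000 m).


Formula: den = (mass_g / length_m) * 9000
Substituting: den = (46.93 / 4145) * 9000
Intermediate: 46.93 / 4145 = 0.01132207 g/m
den = 0.01132207 * 9000 = 101.9 denier

101.9 denier


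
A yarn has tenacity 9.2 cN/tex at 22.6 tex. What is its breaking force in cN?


Formula: Breaking force = Tenacity * Linear density
F = 9.2 cN/tex * 22.6 tex
F = 207.92 cN

207.92 cN


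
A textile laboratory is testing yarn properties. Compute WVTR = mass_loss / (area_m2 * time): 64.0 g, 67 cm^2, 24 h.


Formula: WVTR = mass_loss / (area * time)
Step 1: Convert area: 67 cm^2 = 0.0067 m^2
Step 2: WVTR = 64.0 g / (0.0067 m^2 * 24 h)
Step 3: WVTR = 64.0 / 0.1608 = 398.0 g/m^2/h

398.0 g/m^2/h


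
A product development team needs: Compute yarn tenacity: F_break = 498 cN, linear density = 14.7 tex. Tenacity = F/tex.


Formula: Tenacity = Breaking force / Linear density
Tenacity = 498 cN / 14.7 tex
Tenacity = 33.88 cN/tex

33.88 cN/tex


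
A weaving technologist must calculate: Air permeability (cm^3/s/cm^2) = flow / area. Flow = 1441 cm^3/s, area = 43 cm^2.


Formula: Air Permeability = Airflow / Test Area
AP = 1441 cm^3/s / 43 cm^2
AP = 33.5 cm^3/s/cm^2

33.5 cm^3/s/cm^2


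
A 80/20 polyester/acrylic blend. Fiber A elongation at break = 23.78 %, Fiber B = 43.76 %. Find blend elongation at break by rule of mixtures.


Formula: Blend property = (fraction_A * property_A) + (fraction_B * property_B)
Step 1: Contribution A = 80/100 * 23.78 % = 19.024 %
Step 2: Contribution B = 20/100 * 43.76 % = 8.752 %
Step 3: Blend elongation at break = 19.024 + 8.752 = 27.776 %

27.776 %


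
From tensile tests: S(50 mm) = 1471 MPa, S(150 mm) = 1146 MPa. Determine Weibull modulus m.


Formula: m = ln(L1/L2) / ln(S2/S1)
Step 1: ln(L1/L2) = ln(50/150) = -1.09861
Step 2: S2/S1 = 1146/1471 = 0.77906
Step 3: ln(S2/S1) = ln(0.77906) = -0.24967
Step 4: m = -1.09861 / -0.24967 = 4.40

4.40 (Weibull m)


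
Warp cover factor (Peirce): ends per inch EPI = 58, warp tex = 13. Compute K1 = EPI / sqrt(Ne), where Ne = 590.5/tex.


Formula: K1 = EPI / sqrt(Ne), with Ne = 590.5 / tex_warp
Step 1: Ne = 590.5 / 13 = 45.423
Step 2: sqrt(Ne) = sqrt(45.423) = 6.7397
Step 3: K1 = 58 / 6.7397 = 8.6

8.6


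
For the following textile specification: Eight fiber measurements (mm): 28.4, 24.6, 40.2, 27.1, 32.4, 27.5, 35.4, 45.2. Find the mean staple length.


Formula: Mean = sum of lengths / count
Sum = 28.4 + 24.6 + 40.2 + 27.1 + 32.4 + 27.5 + 35.4 + 45.2
Sum = 260.8 mm
Mean = 260.8 / 8 = 32.60 mm

32.60 mm


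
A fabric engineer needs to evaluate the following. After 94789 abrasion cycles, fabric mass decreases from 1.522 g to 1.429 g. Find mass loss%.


Formula: Mass loss% = ((m_before - m_after) / m_before) * 100
Step 1: Mass loss = 1.522 - 1.429 = 0.093 g
Step 2: Ratio = 0.093 / 1.522 = 0.0611038
Step 3: Mass loss% = 0.0611038 * 100 = 6.11038% ≈ 6.11%

6.11%


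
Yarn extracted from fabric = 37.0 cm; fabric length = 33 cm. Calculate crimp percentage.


Formula: Crimp% = ((L_yarn - L_fabric) / L_fabric) * 100
Step 1: Extension = 37.0 - 33 = 4.0 cm
Step 2: Crimp% = (4.0 / 33) * 100
Step 3: Crimp% = 0.121212 * 100 = 12.1212% ≈ 12.1%

12.1%


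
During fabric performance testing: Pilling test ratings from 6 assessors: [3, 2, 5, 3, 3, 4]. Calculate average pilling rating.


Formula: Mean = sum / count
Sum = 3 + 2 + 5 + 3 + 3 + 4 = 20
Mean = 20 / 6 = 3.3

3.3


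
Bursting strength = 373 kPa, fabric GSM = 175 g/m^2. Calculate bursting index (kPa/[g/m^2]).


Formula: Bursting Index = Bursting Strength / Fabric GSM
BI = 373 kPa / 175 g/m^2
BI = 2.131 kPa/(g/m^2)

2.131 kPa/(g/m^2)


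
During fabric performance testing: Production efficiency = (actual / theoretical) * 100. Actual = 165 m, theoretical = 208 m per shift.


Formula: Efficiency% = (Actual output / Theoretical output) * 100
Efficiency% = (165 / 208) * 100
Efficiency% = 0.793269 * 100 = 79.3269% ≈ 79.3%

79.3%


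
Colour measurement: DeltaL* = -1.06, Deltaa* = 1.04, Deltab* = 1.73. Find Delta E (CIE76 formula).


Formula: Delta E = sqrt(dL*^2 + da*^2 + db*^2)
Step 1: dL*^2 = (-1.06)^2 = 1.1236
Step 2: da*^2 = 1.04^2 = 1.0816
Step 3: db*^2 = 1.73^2 = 2.9929
Step 4: Sum = 1.1236 + 1.0816 + 2.9929 = 5.1981
Step 5: Delta E = sqrt(5.1981) = 2.28

2.28 Delta E


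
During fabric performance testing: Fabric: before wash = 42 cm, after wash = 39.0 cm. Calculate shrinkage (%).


Formula: Shrinkage% = ((L_before - L_after) / L_before) * 100
Step 1: Shrinkage = 42 - 39.0 = 3.0 cm
Step 2: Shrinkage% = (3.0 / 42) * 100
Step 3: Shrinkage% = 0.071429 * 100 = 7.1429% ≈ 7.1%

7.1%


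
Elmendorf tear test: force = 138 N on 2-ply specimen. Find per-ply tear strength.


Formula: Per-ply strength = Total force / Number of plies
Per-ply = 138 N / 2
Per-ply = 69 N

69 N


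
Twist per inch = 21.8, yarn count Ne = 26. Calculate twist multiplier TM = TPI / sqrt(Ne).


Formula: TM = TPI / sqrt(Ne)
Step 1: sqrt(Ne) = sqrt(26) = 5.099
Step 2: TM = 21.8 / 5.099 = 4.28

4.28 TM


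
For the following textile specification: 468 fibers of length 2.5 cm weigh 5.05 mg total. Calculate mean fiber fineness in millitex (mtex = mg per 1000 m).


Formula: fineness (mtex) = mass (mg) / total length (km) = (mass_mg / total_length_m) * 1000
Step 1: Convert fiber length: 2.5 cm = 0.025 m
Step 2: Total fiber length = 468 * 0.025 = 11.7 m
Step 3: Linear density = 5.05 mg / 11.7 m = 0.4316 mg/m
Step 4: fineness = 0.4316 * 1000 = 431.6 mtex

431.6 mtex


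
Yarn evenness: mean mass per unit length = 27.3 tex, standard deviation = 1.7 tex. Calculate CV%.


Formula: CV% = (standard deviation / mean) * 100
Step 1: Ratio = 1.7 / 27.3 = 0.062271
Step 2: CV% = 0.062271 * 100 = 6.2271% ≈ 6.2%

6.2%


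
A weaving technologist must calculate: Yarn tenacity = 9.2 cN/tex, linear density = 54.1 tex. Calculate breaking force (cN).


Formula: Breaking force = Tenacity * Linear density
F = 9.2 cN/tex * 54.1 tex
F = 497.72 cN

497.72 cN


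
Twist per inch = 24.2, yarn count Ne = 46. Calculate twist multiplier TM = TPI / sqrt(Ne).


Formula: TM = TPI / sqrt(Ne)
Step 1: sqrt(Ne) = sqrt(46) = 6.7823
Step 2: TM = 24.2 / 6.7823 = 3.57

3.57 TM


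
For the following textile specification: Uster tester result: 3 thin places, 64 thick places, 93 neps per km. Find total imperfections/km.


Formula: Total = thin places + thick places + neps
Total = 3 + 64 + 93
Total = 160 imperfections/km

160 imperfections/km


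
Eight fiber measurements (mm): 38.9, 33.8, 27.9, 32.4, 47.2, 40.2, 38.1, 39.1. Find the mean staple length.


Formula: Mean = sum of lengths / count
Sum = 38.9 + 33.8 + 27.9 + 32.4 + 47.2 + 40.2 + 38.1 + 39.1
Sum = 297.6 mm
Mean = 297.6 / 8 = 37.20 mm

37.20 mm


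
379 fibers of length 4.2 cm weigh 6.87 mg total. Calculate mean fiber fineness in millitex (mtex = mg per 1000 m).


Formula: fineness (mtex) = mass (mg) / total length (km) = (mass_mg / total_length_m) * 1000
Step 1: Convert fiber length: 4.2 cm = 0.042 m
Step 2: Total fiber length = 379 * 0.042 = 15.918 m
Step 3: Linear density = 6.87 mg / 15.918 m = 0.4316 mg/m
Step 4: fineness = 0.4316 * 1000 = 431.6 mtex

431.6 mtex


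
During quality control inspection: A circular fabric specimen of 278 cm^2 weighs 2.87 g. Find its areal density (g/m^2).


Formula: GSM = mass_g / area_m2
Step 1: Convert area: 278 cm^2 = 278 / 10000 = 0.0278 m^2
Step 2: GSM = 2.87 g / 0.0278 m^2 = 103.2 g/m^2

103.2 g/m^2


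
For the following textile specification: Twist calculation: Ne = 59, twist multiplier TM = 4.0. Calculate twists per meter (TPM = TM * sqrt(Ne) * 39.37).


Formula: TPM = TM * sqrt(Ne) * 39.37
Step 1: sqrt(Ne) = sqrt(59) = 7.6811
Step 2: TM * sqrt(Ne) = 4.0 * 7.6811 = 30.7244
Step 3: TPM = 30.7244 * 39.37 = 1210 twists/m

1210 twists/m


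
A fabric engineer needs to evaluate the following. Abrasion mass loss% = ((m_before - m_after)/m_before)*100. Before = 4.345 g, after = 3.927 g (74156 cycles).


Formula: Mass loss% = ((m_before - m_after) / m_before) * 100
Step 1: Mass loss = 4.345 - 3.927 = 0.418 g
Step 2: Ratio = 0.418 / 4.345 = 0.0962025
Step 3: Mass loss% = 0.0962025 * 100 = 9.62025% ≈ 9.62%

9.62%


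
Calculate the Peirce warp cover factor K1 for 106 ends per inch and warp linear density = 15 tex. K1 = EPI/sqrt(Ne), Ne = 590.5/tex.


Formula: K1 = EPI / sqrt(Ne), with Ne = 590.5 / tex_warp
Step 1: Ne = 590.5 / 15 = 39.367
Step 2: sqrt(Ne) = sqrt(39.367) = 6.2743
Step 3: K1 = 106 / 6.2743 = 16.9

16.9


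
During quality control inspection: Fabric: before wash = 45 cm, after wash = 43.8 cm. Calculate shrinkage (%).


Formula: Shrinkage% = ((L_before - L_after) / L_before) * 100
Step 1: Shrinkage = 45 - 43.8 = 1.2 cm
Step 2: Shrinkage% = (1.2 / 45) * 100
Step 3: Shrinkage% = 0.026667 * 100 = 2.6667% ≈ 2.7%

2.7%


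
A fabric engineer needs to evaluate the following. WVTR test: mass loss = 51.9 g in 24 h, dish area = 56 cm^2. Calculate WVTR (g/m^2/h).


Formula: WVTR = mass_loss / (area * time)
Step 1: Convert area: 56 cm^2 = 0.0056 m^2
Step 2: WVTR = 51.9 g / (0.0056 m^2 * 24 h)
Step 3: WVTR = 51.9 / 0.1344 = 386.2 g/m^2/h

386.2 g/m^2/h


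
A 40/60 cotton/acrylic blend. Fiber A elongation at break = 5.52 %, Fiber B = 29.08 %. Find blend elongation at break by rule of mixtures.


Formula: Blend property = (fraction_A * property_A) + (fraction_B * property_B)
Step 1: Contribution A = 40/100 * 5.52 % = 2.208 %
Step 2: Contribution B = 60/100 * 29.08 % = 17.448 %
Step 3: Blend elongation at break = 2.208 + 17.448 = 19.656 %

19.656 %


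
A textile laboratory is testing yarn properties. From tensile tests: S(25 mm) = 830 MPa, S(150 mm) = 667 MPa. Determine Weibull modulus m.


Formula: m = ln(L1/L2) / ln(S2/S1)
Step 1: ln(L1/L2) = ln(25/150) = -1.79176
Step 2: S2/S1 = 667/830 = 0.80361
Step 3: ln(S2/S1) = ln(0.80361) = -0.21864
Step 4: m = -1.79176 / -0.21864 = 8.20

8.20 (Weibull m)
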